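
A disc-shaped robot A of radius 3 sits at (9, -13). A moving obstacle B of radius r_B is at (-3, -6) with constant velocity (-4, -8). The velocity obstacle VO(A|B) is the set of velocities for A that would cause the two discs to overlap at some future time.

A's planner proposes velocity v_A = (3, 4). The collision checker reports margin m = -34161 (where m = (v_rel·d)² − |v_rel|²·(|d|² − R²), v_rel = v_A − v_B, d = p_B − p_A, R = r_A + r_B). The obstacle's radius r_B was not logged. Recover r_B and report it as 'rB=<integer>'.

m = -34161
d = (-12, 7);  v_rel = (7, 12),  |v_rel|² = 193
v_rel×d = (7)·(7) − (12)·(-12) = 193
since m = R²·193 − 193²:  R² = (37249 + -34161) / 193 = 16
R = √16 = 4  ⇒  r_B = 4 − 3 = 1

rB=1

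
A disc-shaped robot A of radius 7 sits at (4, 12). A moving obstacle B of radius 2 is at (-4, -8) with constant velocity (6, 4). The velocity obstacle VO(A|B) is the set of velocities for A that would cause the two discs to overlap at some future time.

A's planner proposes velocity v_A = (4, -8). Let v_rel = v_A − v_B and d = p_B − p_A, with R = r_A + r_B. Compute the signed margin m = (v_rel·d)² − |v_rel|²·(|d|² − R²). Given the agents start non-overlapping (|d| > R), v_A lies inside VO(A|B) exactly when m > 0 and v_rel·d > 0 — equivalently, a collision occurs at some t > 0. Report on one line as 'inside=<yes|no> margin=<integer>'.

d = (-8, -20),  |d|² = 464;  R = 7+2 = 9,  c = 464−9² = 383
v_rel = (-2, -12),  |v_rel|² = 148;  v_rel·d = (-2)·(-8) + (-12)·(-20) = 256
148·t² − 512·t + 383 = 0  ⇒  m = 256² − 148·383 = 8852
m = 8852 > 0,  v_rel·d = 256 > 0  ⇒  inside

inside=yes margin=8852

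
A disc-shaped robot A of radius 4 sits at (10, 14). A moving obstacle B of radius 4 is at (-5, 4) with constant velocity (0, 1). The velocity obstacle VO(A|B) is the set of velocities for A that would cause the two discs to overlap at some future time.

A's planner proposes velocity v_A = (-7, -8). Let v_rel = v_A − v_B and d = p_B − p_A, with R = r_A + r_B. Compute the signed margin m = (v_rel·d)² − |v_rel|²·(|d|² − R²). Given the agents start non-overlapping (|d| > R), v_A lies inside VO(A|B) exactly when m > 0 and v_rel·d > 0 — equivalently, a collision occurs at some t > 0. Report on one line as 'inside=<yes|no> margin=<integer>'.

d = (-15, -10),  |d|² = 325;  R = 4+4 = 8,  c = 325−8² = 261
v_rel = (-7, -9),  |v_rel|² = 130;  v_rel·d = (-7)·(-15) + (-9)·(-10) = 195
130·t² − 390·t + 261 = 0  ⇒  m = 195² − 130·261 = 4095
m = 4095 > 0,  v_rel·d = 195 > 0  ⇒  inside

inside=yes margin=4095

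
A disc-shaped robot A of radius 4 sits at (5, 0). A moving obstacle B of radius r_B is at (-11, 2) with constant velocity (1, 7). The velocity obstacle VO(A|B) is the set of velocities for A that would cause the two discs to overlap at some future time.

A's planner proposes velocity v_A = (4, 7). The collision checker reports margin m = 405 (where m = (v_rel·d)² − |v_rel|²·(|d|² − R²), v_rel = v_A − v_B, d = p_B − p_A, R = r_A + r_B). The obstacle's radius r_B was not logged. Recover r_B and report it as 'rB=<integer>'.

m = 405
d = (-16, 2);  v_rel = (3, 0),  |v_rel|² = 9
v_rel×d = (3)·(2) − (0)·(-16) = 6
since m = R²·9 − 6²:  R² = (36 + 405) / 9 = 49
R = √49 = 7  ⇒  r_B = 7 − 4 = 3

rB=3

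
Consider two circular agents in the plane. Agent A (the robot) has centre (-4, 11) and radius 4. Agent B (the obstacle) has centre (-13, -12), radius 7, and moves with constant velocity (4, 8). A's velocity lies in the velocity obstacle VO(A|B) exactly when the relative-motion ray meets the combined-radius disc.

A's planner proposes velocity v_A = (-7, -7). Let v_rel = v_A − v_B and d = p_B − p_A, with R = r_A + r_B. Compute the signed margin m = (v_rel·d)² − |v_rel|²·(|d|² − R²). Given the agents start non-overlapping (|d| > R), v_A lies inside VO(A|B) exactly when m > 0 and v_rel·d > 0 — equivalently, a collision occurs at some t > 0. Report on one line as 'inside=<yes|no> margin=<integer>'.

d = (-9, -23),  |d|² = 610;  R = 4+7 = 11,  c = 610−11² = 489
v_rel = (-11, -15),  |v_rel|² = 346;  v_rel·d = (-11)·(-9) + (-15)·(-23) = 444
346·t² − 888·t + 489 = 0  ⇒  m = 444² − 346·489 = 27942
m = 27942 > 0,  v_rel·d = 444 > 0  ⇒  inside

inside=yes margin=27942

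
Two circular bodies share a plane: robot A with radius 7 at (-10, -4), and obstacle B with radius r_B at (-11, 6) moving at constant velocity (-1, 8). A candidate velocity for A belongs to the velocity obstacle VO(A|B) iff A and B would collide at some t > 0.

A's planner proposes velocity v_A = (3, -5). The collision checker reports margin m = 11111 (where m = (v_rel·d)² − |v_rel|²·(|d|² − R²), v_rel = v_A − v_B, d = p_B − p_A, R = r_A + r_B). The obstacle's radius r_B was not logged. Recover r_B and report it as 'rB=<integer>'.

m = 11111
d = (-1, 10);  v_rel = (4, -13),  |v_rel|² = 185
v_rel×d = (4)·(10) − (-13)·(-1) = 27
since m = R²·185 − 27²:  R² = (729 + 11111) / 185 = 64
R = √64 = 8  ⇒  r_B = 8 − 7 = 1

rB=1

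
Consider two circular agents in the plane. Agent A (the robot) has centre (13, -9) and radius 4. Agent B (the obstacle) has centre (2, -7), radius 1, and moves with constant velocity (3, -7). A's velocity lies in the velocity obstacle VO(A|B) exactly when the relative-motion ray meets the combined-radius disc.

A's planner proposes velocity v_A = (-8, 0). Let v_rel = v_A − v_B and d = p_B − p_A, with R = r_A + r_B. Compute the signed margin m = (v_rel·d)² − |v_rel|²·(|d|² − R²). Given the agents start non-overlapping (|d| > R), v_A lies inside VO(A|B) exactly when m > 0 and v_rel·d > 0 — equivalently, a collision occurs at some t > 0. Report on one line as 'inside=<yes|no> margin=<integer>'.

d = (-11, 2),  |d|² = 125;  R = 4+1 = 5,  c = 125−5² = 100
v_rel = (-11, 7),  |v_rel|² = 170;  v_rel·d = (-11)·(-11) + (7)·(2) = 135
170·t² − 270·t + 100 = 0  ⇒  m = 135² − 170·100 = 1225
m = 1225 > 0,  v_rel·d = 135 > 0  ⇒  inside

inside=yes margin=1225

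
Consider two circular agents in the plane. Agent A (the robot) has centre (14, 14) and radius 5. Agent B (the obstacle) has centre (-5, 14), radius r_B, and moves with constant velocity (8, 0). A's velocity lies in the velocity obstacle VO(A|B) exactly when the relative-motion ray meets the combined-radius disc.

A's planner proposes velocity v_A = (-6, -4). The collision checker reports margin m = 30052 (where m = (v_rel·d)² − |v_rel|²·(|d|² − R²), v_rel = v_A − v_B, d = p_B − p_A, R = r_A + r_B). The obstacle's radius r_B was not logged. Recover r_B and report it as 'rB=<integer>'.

m = 30052
d = (-19, 0);  v_rel = (-14, -4),  |v_rel|² = 212
v_rel×d = (-14)·(0) − (-4)·(-19) = -76
since m = R²·212 − (-76)²:  R² = (5776 + 30052) / 212 = 169
R = √169 = 13  ⇒  r_B = 13 − 5 = 8

rB=8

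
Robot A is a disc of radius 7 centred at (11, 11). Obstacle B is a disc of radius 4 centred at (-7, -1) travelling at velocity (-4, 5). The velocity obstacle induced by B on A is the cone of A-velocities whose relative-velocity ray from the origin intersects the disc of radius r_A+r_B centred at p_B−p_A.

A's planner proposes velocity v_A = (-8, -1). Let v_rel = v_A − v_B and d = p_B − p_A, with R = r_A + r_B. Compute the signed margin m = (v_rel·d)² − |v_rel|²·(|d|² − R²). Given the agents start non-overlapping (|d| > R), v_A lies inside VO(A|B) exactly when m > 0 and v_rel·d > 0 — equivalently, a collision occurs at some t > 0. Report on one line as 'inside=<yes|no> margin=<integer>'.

d = (-18, -12),  |d|² = 468;  R = 7+4 = 11,  c = 468−11² = 347
v_rel = (-4, -6),  |v_rel|² = 52;  v_rel·d = (-4)·(-18) + (-6)·(-12) = 144
52·t² − 288·t + 347 = 0  ⇒  m = 144² − 52·347 = 2692
m = 2692 > 0,  v_rel·d = 144 > 0  ⇒  inside

inside=yes margin=2692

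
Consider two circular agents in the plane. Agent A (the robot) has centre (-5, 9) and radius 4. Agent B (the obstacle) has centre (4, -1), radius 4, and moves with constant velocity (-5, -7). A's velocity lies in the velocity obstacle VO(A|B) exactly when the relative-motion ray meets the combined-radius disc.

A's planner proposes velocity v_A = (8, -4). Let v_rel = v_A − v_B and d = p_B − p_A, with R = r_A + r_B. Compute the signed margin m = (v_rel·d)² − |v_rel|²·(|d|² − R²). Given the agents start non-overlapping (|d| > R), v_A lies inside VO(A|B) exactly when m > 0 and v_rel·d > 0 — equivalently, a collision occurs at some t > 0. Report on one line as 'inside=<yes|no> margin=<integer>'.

d = (9, -10),  |d|² = 181;  R = 4+4 = 8,  c = 181−8² = 117
v_rel = (13, 3),  |v_rel|² = 178;  v_rel·d = (13)·(9) + (3)·(-10) = 87
178·t² − 174·t + 117 = 0  ⇒  m = 87² − 178·117 = -13257
m = -13257 < 0,  v_rel·d = 87 > 0  ⇒  outside

inside=no margin=-13257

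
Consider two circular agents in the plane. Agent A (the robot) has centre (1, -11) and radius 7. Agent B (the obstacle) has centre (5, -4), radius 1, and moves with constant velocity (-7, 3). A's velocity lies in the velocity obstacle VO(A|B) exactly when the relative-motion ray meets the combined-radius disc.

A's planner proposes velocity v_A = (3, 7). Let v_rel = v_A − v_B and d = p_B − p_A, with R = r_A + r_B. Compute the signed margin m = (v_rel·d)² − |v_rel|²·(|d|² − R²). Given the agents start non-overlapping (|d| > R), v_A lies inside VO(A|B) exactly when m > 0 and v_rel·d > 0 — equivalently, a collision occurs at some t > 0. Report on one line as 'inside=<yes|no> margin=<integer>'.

d = (4, 7),  |d|² = 65;  R = 7+1 = 8,  c = 65−8² = 1
v_rel = (10, 4),  |v_rel|² = 116;  v_rel·d = (10)·(4) + (4)·(7) = 68
116·t² − 136·t + 1 = 0  ⇒  m = 68² − 116·1 = 4508
m = 4508 > 0,  v_rel·d = 68 > 0  ⇒  inside

inside=yes margin=4508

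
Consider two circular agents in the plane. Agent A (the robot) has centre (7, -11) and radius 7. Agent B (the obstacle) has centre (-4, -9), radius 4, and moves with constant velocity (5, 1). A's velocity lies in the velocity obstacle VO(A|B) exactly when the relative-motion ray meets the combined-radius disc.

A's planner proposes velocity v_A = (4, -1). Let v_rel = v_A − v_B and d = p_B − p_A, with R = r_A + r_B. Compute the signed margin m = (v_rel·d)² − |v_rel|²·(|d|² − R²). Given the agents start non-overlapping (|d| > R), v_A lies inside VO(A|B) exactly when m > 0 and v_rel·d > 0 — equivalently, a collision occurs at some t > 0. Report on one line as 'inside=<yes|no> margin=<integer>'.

d = (-11, 2),  |d|² = 125;  R = 7+4 = 11,  c = 125−11² = 4
v_rel = (-1, -2),  |v_rel|² = 5;  v_rel·d = (-1)·(-11) + (-2)·(2) = 7
5·t² − 14·t + 4 = 0  ⇒  m = 7² − 5·4 = 29
m = 29 > 0,  v_rel·d = 7 > 0  ⇒  inside

inside=yes margin=29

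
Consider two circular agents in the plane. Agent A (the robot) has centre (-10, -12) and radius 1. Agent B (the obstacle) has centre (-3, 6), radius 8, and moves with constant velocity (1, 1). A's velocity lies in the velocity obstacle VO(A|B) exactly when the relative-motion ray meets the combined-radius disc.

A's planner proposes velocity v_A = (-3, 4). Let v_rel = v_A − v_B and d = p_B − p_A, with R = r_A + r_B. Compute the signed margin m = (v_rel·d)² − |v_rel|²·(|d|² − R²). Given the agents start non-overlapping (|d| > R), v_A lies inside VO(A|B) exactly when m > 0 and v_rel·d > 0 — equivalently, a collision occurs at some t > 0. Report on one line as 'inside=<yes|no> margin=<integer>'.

d = (7, 18),  |d|² = 373;  R = 1+8 = 9,  c = 373−9² = 292
v_rel = (-4, 3),  |v_rel|² = 25;  v_rel·d = (-4)·(7) + (3)·(18) = 26
25·t² − 52·t + 292 = 0  ⇒  m = 26² − 25·292 = -6624
m = -6624 < 0,  v_rel·d = 26 > 0  ⇒  outside

inside=no margin=-6624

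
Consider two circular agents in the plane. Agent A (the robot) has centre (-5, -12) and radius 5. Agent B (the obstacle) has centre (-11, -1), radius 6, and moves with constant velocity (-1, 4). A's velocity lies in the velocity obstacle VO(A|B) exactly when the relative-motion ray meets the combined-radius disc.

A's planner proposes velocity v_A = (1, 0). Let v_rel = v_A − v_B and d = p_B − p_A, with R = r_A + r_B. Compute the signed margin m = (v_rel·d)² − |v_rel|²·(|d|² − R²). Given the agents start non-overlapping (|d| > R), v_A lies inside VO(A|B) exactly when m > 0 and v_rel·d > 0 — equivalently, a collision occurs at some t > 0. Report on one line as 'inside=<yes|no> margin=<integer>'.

d = (-6, 11),  |d|² = 157;  R = 5+6 = 11,  c = 157−11² = 36
v_rel = (2, -4),  |v_rel|² = 20;  v_rel·d = (2)·(-6) + (-4)·(11) = -56
20·t² + 112·t + 36 = 0  ⇒  m = (-56)² − 20·36 = 2416
m = 2416 > 0,  v_rel·d = -56 < 0  ⇒  outside

inside=no margin=2416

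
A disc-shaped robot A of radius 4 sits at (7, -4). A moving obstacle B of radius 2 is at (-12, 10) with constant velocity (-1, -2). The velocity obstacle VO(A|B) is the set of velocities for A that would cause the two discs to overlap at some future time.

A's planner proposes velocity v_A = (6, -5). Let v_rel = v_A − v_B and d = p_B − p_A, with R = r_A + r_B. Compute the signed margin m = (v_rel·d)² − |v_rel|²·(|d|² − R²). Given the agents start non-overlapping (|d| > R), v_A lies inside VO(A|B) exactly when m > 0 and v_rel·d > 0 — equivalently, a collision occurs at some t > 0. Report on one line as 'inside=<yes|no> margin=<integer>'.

d = (-19, 14),  |d|² = 557;  R = 4+2 = 6,  c = 557−6² = 521
v_rel = (7, -3),  |v_rel|² = 58;  v_rel·d = (7)·(-19) + (-3)·(14) = -175
58·t² + 350·t + 521 = 0  ⇒  m = (-175)² − 58·521 = 407
m = 407 > 0,  v_rel·d = -175 < 0  ⇒  outside

inside=no margin=407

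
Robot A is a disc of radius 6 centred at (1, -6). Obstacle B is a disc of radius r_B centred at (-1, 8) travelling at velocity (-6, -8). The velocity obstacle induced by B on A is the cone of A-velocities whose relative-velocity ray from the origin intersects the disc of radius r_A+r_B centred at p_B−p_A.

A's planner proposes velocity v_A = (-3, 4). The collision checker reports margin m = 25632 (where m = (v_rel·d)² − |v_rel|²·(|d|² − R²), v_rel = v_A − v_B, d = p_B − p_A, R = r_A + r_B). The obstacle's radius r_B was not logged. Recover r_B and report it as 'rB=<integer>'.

m = 25632
d = (-2, 14);  v_rel = (3, 12),  |v_rel|² = 153
v_rel×d = (3)·(14) − (12)·(-2) = 66
since m = R²·153 − 66²:  R² = (4356 + 25632) / 153 = 196
R = √196 = 14  ⇒  r_B = 14 − 6 = 8

rB=8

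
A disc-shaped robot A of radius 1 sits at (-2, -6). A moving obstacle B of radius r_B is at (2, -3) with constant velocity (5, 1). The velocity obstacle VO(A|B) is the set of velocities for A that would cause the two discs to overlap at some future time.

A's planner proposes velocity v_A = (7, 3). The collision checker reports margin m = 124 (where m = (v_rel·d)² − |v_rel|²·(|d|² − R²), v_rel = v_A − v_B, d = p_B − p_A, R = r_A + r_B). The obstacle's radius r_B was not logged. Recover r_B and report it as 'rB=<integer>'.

m = 124
d = (4, 3);  v_rel = (2, 2),  |v_rel|² = 8
v_rel×d = (2)·(3) − (2)·(4) = -2
since m = R²·8 − (-2)²:  R² = (4 + 124) / 8 = 16
R = √16 = 4  ⇒  r_B = 4 − 1 = 3

rB=3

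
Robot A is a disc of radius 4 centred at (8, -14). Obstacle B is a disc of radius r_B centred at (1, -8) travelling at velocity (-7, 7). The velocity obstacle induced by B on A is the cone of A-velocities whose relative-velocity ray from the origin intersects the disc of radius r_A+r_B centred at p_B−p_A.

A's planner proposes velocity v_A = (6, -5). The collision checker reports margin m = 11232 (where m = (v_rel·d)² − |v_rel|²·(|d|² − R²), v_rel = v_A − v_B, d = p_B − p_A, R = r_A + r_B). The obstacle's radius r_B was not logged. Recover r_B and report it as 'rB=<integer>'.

m = 11232
d = (-7, 6);  v_rel = (13, -12),  |v_rel|² = 313
v_rel×d = (13)·(6) − (-12)·(-7) = -6
since m = R²·313 − (-6)²:  R² = (36 + 11232) / 313 = 36
R = √36 = 6  ⇒  r_B = 6 − 4 = 2

rB=2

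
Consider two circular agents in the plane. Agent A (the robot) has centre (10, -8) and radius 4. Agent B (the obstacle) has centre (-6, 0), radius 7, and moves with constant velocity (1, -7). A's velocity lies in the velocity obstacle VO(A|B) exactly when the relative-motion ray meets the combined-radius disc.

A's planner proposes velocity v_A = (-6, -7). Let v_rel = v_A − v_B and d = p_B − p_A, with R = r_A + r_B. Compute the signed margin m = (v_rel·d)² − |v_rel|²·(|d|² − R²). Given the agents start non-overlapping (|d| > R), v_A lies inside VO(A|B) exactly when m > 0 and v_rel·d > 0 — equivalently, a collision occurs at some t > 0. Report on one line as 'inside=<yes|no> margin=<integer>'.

d = (-16, 8),  |d|² = 320;  R = 4+7 = 11,  c = 320−11² = 199
v_rel = (-7, 0),  |v_rel|² = 49;  v_rel·d = (-7)·(-16) + (0)·(8) = 112
49·t² − 224·t + 199 = 0  ⇒  m = 112² − 49·199 = 2793
m = 2793 > 0,  v_rel·d = 112 > 0  ⇒  inside

inside=yes margin=2793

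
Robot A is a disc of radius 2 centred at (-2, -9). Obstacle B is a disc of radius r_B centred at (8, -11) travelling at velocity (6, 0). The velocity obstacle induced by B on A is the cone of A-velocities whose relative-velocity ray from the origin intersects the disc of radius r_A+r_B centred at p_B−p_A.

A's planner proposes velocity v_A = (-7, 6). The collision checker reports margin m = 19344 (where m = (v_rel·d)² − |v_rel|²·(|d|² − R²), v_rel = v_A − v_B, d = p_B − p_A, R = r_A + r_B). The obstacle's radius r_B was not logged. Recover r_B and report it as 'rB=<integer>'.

m = 19344
d = (10, -2);  v_rel = (-13, 6),  |v_rel|² = 205
v_rel×d = (-13)·(-2) − (6)·(10) = -34
since m = R²·205 − (-34)²:  R² = (1156 + 19344) / 205 = 100
R = √100 = 10  ⇒  r_B = 10 − 2 = 8

rB=8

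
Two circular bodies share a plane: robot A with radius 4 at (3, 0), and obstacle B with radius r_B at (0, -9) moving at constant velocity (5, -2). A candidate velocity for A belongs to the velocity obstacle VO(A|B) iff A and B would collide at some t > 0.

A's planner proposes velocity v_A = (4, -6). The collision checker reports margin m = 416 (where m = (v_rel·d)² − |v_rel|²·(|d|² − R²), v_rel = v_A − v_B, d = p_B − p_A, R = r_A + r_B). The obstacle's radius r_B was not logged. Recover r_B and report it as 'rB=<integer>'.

m = 416
d = (-3, -9);  v_rel = (-1, -4),  |v_rel|² = 17
v_rel×d = (-1)·(-9) − (-4)·(-3) = -3
since m = R²·17 − (-3)²:  R² = (9 + 416) / 17 = 25
R = √25 = 5  ⇒  r_B = 5 − 4 = 1

rB=1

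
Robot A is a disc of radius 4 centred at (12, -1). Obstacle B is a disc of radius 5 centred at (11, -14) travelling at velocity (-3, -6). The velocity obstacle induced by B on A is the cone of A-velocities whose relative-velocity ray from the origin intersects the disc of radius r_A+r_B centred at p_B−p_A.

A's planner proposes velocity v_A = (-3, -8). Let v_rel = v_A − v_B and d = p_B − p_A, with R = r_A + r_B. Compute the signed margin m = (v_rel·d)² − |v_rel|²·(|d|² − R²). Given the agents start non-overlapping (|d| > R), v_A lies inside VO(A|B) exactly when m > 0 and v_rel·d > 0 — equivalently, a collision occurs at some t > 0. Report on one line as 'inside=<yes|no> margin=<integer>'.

d = (-1, -13),  |d|² = 170;  R = 4+5 = 9,  c = 170−9² = 89
v_rel = (0, -2),  |v_rel|² = 4;  v_rel·d = (0)·(-1) + (-2)·(-13) = 26
4·t² − 52·t + 89 = 0  ⇒  m = 26² − 4·89 = 320
m = 320 > 0,  v_rel·d = 26 > 0  ⇒  inside

inside=yes margin=320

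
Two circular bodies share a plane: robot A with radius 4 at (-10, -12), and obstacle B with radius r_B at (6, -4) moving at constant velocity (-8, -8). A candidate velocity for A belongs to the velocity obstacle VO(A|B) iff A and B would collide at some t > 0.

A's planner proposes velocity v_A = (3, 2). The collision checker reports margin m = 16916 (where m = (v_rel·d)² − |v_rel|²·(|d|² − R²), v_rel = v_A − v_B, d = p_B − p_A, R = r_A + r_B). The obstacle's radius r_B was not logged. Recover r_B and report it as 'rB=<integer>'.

m = 16916
d = (16, 8);  v_rel = (11, 10),  |v_rel|² = 221
v_rel×d = (11)·(8) − (10)·(16) = -72
since m = R²·221 − (-72)²:  R² = (5184 + 16916) / 221 = 100
R = √100 = 10  ⇒  r_B = 10 − 4 = 6

rB=6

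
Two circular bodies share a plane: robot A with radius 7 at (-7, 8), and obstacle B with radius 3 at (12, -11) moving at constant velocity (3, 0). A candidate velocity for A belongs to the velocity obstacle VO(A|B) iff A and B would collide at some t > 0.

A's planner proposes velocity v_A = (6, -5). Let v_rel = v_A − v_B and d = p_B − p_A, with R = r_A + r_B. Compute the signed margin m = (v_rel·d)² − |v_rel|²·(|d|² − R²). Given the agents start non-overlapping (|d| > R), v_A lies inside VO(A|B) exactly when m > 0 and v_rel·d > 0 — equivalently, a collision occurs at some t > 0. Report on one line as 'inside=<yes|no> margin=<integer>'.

d = (19, -19),  |d|² = 722;  R = 7+3 = 10,  c = 722−10² = 622
v_rel = (3, -5),  |v_rel|² = 34;  v_rel·d = (3)·(19) + (-5)·(-19) = 152
34·t² − 304·t + 622 = 0  ⇒  m = 152² − 34·622 = 1956
m = 1956 > 0,  v_rel·d = 152 > 0  ⇒  inside

inside=yes margin=1956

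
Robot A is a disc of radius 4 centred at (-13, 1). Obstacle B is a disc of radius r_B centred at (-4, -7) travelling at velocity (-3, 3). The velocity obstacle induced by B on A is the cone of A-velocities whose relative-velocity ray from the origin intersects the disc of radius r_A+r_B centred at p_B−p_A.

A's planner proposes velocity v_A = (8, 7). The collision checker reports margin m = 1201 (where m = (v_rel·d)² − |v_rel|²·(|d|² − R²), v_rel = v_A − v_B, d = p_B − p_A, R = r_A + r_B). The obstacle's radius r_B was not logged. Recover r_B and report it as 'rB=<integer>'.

m = 1201
d = (9, -8);  v_rel = (11, 4),  |v_rel|² = 137
v_rel×d = (11)·(-8) − (4)·(9) = -124
since m = R²·137 − (-124)²:  R² = (15376 + 1201) / 137 = 121
R = √121 = 11  ⇒  r_B = 11 − 4 = 7

rB=7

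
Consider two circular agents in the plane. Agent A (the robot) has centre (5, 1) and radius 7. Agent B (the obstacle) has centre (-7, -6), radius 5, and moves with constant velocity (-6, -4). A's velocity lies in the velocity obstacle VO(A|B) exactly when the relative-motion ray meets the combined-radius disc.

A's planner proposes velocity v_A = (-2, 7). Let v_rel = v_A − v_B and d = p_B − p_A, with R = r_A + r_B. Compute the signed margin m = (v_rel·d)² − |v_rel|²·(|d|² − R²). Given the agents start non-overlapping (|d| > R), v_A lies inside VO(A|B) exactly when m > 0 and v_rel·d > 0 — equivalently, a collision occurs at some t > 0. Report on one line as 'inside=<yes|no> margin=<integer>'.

d = (-12, -7),  |d|² = 193;  R = 7+5 = 12,  c = 193−12² = 49
v_rel = (4, 11),  |v_rel|² = 137;  v_rel·d = (4)·(-12) + (11)·(-7) = -125
137·t² + 250·t + 49 = 0  ⇒  m = (-125)² − 137·49 = 8912
m = 8912 > 0,  v_rel·d = -125 < 0  ⇒  outside

inside=no margin=8912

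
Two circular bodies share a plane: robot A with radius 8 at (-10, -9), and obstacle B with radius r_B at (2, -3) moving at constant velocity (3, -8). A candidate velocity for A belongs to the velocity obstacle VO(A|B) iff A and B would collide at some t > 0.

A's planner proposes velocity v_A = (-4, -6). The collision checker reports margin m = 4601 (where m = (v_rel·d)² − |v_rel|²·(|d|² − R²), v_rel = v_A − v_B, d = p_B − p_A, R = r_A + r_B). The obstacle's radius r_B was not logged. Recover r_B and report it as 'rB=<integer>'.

m = 4601
d = (12, 6);  v_rel = (-7, 2),  |v_rel|² = 53
v_rel×d = (-7)·(6) − (2)·(12) = -66
since m = R²·53 − (-66)²:  R² = (4356 + 4601) / 53 = 169
R = √169 = 13  ⇒  r_B = 13 − 8 = 5

rB=5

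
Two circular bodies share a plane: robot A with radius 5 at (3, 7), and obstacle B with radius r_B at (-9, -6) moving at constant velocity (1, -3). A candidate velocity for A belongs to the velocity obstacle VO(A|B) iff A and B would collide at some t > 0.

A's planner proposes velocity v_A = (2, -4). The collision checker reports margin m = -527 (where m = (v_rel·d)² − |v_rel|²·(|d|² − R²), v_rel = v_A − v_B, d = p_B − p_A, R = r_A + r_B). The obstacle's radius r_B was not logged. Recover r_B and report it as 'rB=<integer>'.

m = -527
d = (-12, -13);  v_rel = (1, -1),  |v_rel|² = 2
v_rel×d = (1)·(-13) − (-1)·(-12) = -25
since m = R²·2 − (-25)²:  R² = (625 + -527) / 2 = 49
R = √49 = 7  ⇒  r_B = 7 − 5 = 2

rB=2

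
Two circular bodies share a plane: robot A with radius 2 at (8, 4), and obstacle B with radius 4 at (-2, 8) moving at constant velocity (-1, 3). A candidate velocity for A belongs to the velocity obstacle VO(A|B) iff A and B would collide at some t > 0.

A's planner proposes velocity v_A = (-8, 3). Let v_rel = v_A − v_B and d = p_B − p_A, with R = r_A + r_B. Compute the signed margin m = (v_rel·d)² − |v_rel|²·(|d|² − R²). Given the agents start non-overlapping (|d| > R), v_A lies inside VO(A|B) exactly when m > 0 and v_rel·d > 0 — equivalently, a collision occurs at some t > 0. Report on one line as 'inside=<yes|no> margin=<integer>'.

d = (-10, 4),  |d|² = 116;  R = 2+4 = 6,  c = 116−6² = 80
v_rel = (-7, 0),  |v_rel|² = 49;  v_rel·d = (-7)·(-10) + (0)·(4) = 70
49·t² − 140·t + 80 = 0  ⇒  m = 70² − 49·80 = 980
m = 980 > 0,  v_rel·d = 70 > 0  ⇒  inside

inside=yes margin=980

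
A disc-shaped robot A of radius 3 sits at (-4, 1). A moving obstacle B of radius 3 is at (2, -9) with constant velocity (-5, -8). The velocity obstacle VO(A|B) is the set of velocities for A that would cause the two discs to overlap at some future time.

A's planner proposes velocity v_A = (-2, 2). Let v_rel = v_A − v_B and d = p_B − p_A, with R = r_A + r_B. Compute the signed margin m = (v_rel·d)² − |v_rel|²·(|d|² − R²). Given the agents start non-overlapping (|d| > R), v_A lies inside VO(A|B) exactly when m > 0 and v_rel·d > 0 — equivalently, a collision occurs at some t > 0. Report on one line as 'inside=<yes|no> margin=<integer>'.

d = (6, -10),  |d|² = 136;  R = 3+3 = 6,  c = 136−6² = 100
v_rel = (3, 10),  |v_rel|² = 109;  v_rel·d = (3)·(6) + (10)·(-10) = -82
109·t² + 164·t + 100 = 0  ⇒  m = (-82)² − 109·100 = -4176
m = -4176 < 0,  v_rel·d = -82 < 0  ⇒  outside

inside=no margin=-4176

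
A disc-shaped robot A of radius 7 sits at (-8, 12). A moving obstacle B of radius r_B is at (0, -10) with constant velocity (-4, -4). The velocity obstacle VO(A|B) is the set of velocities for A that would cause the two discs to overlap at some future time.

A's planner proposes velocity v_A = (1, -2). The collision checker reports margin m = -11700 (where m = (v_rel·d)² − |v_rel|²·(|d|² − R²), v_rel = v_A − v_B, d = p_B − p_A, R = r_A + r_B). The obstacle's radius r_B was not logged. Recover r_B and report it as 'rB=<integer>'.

m = -11700
d = (8, -22);  v_rel = (5, 2),  |v_rel|² = 29
v_rel×d = (5)·(-22) − (2)·(8) = -126
since m = R²·29 − (-126)²:  R² = (15876 + -11700) / 29 = 144
R = √144 = 12  ⇒  r_B = 12 − 7 = 5

rB=5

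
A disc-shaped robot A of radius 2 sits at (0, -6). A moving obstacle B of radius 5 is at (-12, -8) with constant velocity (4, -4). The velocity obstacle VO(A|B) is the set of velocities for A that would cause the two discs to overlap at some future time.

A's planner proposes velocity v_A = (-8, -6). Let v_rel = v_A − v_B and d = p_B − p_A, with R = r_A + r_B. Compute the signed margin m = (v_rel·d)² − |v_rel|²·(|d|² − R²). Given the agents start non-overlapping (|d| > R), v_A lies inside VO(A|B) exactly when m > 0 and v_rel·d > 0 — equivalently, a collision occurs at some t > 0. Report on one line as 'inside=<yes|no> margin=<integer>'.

d = (-12, -2),  |d|² = 148;  R = 2+5 = 7,  c = 148−7² = 99
v_rel = (-12, -2),  |v_rel|² = 148;  v_rel·d = (-12)·(-12) + (-2)·(-2) = 148
148·t² − 296·t + 99 = 0  ⇒  m = 148² − 148·99 = 7252
m = 7252 > 0,  v_rel·d = 148 > 0  ⇒  inside

inside=yes margin=7252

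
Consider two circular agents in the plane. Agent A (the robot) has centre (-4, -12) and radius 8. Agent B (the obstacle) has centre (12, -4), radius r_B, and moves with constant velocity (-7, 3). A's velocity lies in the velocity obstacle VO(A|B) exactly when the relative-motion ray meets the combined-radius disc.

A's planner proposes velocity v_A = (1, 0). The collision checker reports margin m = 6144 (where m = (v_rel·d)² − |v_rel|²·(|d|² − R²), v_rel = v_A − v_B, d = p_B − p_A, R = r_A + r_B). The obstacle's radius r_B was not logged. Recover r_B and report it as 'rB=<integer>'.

m = 6144
d = (16, 8);  v_rel = (8, -3),  |v_rel|² = 73
v_rel×d = (8)·(8) − (-3)·(16) = 112
since m = R²·73 − 112²:  R² = (12544 + 6144) / 73 = 256
R = √256 = 16  ⇒  r_B = 16 − 8 = 8

rB=8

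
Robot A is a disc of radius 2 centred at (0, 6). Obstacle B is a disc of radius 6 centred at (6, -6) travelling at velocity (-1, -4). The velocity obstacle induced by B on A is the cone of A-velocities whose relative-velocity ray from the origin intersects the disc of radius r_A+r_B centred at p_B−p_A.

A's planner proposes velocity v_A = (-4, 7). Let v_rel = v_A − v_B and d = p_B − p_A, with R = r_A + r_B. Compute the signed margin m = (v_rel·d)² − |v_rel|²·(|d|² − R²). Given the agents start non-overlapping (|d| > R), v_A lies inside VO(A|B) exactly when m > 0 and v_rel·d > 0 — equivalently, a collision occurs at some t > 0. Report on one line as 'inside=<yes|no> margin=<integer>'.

d = (6, -12),  |d|² = 180;  R = 2+6 = 8,  c = 180−8² = 116
v_rel = (-3, 11),  |v_rel|² = 130;  v_rel·d = (-3)·(6) + (11)·(-12) = -150
130·t² + 300·t + 116 = 0  ⇒  m = (-150)² − 130·116 = 7420
m = 7420 > 0,  v_rel·d = -150 < 0  ⇒  outside

inside=no margin=7420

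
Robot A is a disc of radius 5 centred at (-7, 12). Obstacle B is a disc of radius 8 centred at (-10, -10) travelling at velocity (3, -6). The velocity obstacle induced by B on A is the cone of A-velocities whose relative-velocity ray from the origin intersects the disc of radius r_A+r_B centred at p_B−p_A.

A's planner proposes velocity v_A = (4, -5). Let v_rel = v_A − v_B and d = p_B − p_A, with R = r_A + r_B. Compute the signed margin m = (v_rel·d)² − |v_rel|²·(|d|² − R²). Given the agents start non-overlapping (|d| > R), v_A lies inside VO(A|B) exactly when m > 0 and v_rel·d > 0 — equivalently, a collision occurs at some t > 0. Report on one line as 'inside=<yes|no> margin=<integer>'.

d = (-3, -22),  |d|² = 493;  R = 5+8 = 13,  c = 493−13² = 324
v_rel = (1, 1),  |v_rel|² = 2;  v_rel·d = (1)·(-3) + (1)·(-22) = -25
2·t² + 50·t + 324 = 0  ⇒  m = (-25)² − 2·324 = -23
m = -23 < 0,  v_rel·d = -25 < 0  ⇒  outside

inside=no margin=-23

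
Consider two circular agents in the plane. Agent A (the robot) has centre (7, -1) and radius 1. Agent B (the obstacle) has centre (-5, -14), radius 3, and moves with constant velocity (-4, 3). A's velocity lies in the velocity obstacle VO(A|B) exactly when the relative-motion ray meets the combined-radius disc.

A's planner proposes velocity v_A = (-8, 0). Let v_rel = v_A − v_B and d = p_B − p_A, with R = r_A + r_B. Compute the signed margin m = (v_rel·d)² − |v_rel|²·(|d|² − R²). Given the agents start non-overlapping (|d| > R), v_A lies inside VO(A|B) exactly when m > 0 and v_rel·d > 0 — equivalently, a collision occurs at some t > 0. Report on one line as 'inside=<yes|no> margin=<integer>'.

d = (-12, -13),  |d|² = 313;  R = 1+3 = 4,  c = 313−4² = 297
v_rel = (-4, -3),  |v_rel|² = 25;  v_rel·d = (-4)·(-12) + (-3)·(-13) = 87
25·t² − 174·t + 297 = 0  ⇒  m = 87² − 25·297 = 144
m = 144 > 0,  v_rel·d = 87 > 0  ⇒  inside

inside=yes margin=144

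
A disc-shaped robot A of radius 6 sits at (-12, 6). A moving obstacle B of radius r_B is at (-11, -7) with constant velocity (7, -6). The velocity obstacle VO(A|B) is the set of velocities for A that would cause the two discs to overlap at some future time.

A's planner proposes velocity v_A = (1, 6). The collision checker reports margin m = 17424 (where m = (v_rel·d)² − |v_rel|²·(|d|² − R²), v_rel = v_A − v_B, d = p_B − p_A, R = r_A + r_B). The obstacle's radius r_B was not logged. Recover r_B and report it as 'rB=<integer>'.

m = 17424
d = (1, -13);  v_rel = (-6, 12),  |v_rel|² = 180
v_rel×d = (-6)·(-13) − (12)·(1) = 66
since m = R²·180 − 66²:  R² = (4356 + 17424) / 180 = 121
R = √121 = 11  ⇒  r_B = 11 − 6 = 5

rB=5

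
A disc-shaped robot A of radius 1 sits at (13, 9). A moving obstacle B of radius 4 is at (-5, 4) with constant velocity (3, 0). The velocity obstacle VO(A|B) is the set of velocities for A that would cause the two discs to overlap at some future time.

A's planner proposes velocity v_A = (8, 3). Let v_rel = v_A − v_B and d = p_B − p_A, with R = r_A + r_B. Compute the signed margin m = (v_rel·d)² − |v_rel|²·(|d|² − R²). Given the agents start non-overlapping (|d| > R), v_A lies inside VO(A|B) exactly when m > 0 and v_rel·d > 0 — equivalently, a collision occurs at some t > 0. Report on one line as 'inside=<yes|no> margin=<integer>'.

d = (-18, -5),  |d|² = 349;  R = 1+4 = 5,  c = 349−5² = 324
v_rel = (5, 3),  |v_rel|² = 34;  v_rel·d = (5)·(-18) + (3)·(-5) = -105
34·t² + 210·t + 324 = 0  ⇒  m = (-105)² − 34·324 = 9
m = 9 > 0,  v_rel·d = -105 < 0  ⇒  outside

inside=no margin=9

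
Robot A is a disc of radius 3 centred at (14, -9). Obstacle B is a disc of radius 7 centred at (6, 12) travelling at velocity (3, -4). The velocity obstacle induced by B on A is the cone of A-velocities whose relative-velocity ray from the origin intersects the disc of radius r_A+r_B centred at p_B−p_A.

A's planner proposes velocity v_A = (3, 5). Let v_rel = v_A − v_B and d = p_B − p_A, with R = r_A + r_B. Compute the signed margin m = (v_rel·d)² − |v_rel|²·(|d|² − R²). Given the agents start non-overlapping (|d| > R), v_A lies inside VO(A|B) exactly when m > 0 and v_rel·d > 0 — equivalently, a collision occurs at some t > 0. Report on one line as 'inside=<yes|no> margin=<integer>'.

d = (-8, 21),  |d|² = 505;  R = 3+7 = 10,  c = 505−10² = 405
v_rel = (0, 9),  |v_rel|² = 81;  v_rel·d = (0)·(-8) + (9)·(21) = 189
81·t² − 378·t + 405 = 0  ⇒  m = 189² − 81·405 = 2916
m = 2916 > 0,  v_rel·d = 189 > 0  ⇒  inside

inside=yes margin=2916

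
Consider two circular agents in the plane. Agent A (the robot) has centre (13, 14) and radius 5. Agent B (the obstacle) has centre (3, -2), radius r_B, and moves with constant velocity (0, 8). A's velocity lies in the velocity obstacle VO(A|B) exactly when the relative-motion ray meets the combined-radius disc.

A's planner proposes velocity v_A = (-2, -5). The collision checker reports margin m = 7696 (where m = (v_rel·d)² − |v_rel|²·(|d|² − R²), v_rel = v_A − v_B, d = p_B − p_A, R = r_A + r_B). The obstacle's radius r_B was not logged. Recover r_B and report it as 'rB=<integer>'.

m = 7696
d = (-10, -16);  v_rel = (-2, -13),  |v_rel|² = 173
v_rel×d = (-2)·(-16) − (-13)·(-10) = -98
since m = R²·173 − (-98)²:  R² = (9604 + 7696) / 173 = 100
R = √100 = 10  ⇒  r_B = 10 − 5 = 5

rB=5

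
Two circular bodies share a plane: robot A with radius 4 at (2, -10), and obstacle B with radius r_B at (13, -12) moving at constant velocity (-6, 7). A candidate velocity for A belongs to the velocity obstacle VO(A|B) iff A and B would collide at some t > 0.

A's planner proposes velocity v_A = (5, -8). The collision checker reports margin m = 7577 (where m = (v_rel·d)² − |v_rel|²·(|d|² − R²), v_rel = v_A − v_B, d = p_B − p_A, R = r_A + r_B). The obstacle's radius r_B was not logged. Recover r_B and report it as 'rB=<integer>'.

m = 7577
d = (11, -2);  v_rel = (11, -15),  |v_rel|² = 346
v_rel×d = (11)·(-2) − (-15)·(11) = 143
since m = R²·346 − 143²:  R² = (20449 + 7577) / 346 = 81
R = √81 = 9  ⇒  r_B = 9 − 4 = 5

rB=5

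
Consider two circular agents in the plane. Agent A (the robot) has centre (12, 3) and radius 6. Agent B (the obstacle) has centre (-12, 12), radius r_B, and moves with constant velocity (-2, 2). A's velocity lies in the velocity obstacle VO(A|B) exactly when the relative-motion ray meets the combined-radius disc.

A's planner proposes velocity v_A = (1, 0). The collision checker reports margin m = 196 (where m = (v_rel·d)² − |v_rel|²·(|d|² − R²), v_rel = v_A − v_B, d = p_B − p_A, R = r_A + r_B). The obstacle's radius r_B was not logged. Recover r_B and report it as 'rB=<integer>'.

m = 196
d = (-24, 9);  v_rel = (3, -2),  |v_rel|² = 13
v_rel×d = (3)·(9) − (-2)·(-24) = -21
since m = R²·13 − (-21)²:  R² = (441 + 196) / 13 = 49
R = √49 = 7  ⇒  r_B = 7 − 6 = 1

rB=1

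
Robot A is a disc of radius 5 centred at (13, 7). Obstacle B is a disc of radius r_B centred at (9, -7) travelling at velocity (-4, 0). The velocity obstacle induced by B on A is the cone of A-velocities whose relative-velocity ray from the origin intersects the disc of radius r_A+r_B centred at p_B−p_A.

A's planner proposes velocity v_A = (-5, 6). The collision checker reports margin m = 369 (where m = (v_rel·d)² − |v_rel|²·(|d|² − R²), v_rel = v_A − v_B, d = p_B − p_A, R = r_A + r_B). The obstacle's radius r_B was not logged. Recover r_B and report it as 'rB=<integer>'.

m = 369
d = (-4, -14);  v_rel = (-1, 6),  |v_rel|² = 37
v_rel×d = (-1)·(-14) − (6)·(-4) = 38
since m = R²·37 − 38²:  R² = (1444 + 369) / 37 = 49
R = √49 = 7  ⇒  r_B = 7 − 5 = 2

rB=2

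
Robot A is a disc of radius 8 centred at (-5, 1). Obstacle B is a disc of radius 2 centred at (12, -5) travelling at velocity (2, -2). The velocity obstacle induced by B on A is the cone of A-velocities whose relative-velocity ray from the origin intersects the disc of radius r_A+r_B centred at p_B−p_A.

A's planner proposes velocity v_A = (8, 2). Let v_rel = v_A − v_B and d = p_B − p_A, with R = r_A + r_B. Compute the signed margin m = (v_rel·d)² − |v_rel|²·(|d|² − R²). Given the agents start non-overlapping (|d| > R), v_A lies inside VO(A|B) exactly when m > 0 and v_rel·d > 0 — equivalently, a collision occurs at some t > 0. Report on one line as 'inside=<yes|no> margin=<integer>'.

d = (17, -6),  |d|² = 325;  R = 8+2 = 10,  c = 325−10² = 225
v_rel = (6, 4),  |v_rel|² = 52;  v_rel·d = (6)·(17) + (4)·(-6) = 78
52·t² − 156·t + 225 = 0  ⇒  m = 78² − 52·225 = -5616
m = -5616 < 0,  v_rel·d = 78 > 0  ⇒  outside

inside=no margin=-5616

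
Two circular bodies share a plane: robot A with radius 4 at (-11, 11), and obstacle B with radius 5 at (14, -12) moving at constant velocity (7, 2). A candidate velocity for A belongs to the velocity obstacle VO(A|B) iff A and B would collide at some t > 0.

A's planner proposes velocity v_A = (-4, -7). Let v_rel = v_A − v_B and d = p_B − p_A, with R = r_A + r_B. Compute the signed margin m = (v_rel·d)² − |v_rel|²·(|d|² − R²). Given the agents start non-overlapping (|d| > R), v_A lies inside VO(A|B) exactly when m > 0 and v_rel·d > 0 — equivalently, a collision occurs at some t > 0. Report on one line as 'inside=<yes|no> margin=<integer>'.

d = (25, -23),  |d|² = 1154;  R = 4+5 = 9,  c = 1154−9² = 1073
v_rel = (-11, -9),  |v_rel|² = 202;  v_rel·d = (-11)·(25) + (-9)·(-23) = -68
202·t² + 136·t + 1073 = 0  ⇒  m = (-68)² − 202·1073 = -212122
m = -212122 < 0,  v_rel·d = -68 < 0  ⇒  outside

inside=no margin=-212122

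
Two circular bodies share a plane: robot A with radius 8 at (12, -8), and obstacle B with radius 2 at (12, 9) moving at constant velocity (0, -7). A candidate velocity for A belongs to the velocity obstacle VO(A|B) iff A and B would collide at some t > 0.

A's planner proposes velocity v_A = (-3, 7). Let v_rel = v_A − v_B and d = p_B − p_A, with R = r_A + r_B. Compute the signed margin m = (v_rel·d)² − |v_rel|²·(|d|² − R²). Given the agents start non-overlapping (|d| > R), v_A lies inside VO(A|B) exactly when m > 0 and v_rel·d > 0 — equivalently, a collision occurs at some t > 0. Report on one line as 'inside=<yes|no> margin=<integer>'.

d = (0, 17),  |d|² = 289;  R = 8+2 = 10,  c = 289−10² = 189
v_rel = (-3, 14),  |v_rel|² = 205;  v_rel·d = (-3)·(0) + (14)·(17) = 238
205·t² − 476·t + 189 = 0  ⇒  m = 238² − 205·189 = 17899
m = 17899 > 0,  v_rel·d = 238 > 0  ⇒  inside

inside=yes margin=17899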